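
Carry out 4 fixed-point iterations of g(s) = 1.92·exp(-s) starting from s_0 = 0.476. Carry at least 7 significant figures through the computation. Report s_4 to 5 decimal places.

s_1 = g(0.476000) = 1.192826
s_2 = g(1.192826) = 0.582457
s_3 = g(0.582457) = 1.072367
s_4 = g(1.072367) = 0.657019

0.65702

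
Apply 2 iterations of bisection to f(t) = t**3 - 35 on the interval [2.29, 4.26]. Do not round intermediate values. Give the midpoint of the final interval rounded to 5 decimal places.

f(2.290000) = -22.991011, f(4.260000) = 42.308776 (opposite signs)
step 1: m = 3.275000, f(m) = 0.126422 > 0 → root in [2.290000, 3.275000]
step 2: m = 2.782500, f(m) = -13.457033 < 0 → root in [2.782500, 3.275000]
Midpoint of [2.782500, 3.275000] = 3.028750

3.02875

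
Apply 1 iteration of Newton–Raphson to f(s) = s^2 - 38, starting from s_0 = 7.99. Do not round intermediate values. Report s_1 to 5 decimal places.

6.37297

Newton update: s ← s − f(s)/f'(s).
f'(s) = 2s
s_0 = 7.990000: f = 25.840100, f' = 15.980000 → s_1 = 7.990000 - (25.840100)/(15.980000) = 6.372972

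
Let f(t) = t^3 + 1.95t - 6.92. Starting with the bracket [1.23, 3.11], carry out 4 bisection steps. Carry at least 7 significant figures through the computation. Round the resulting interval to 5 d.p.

f(1.230000) = -2.660633, f(3.110000) = 29.224731 (opposite signs)
step 1: m = 2.170000, f(m) = 7.529813 > 0 → root in [1.230000, 2.170000]
step 2: m = 1.700000, f(m) = 1.308000 > 0 → root in [1.230000, 1.700000]
step 3: m = 1.465000, f(m) = -0.919030 < 0 → root in [1.465000, 1.700000]
step 4: m = 1.582500, f(m) = 0.128940 > 0 → root in [1.465000, 1.582500]

[1.46500, 1.58250]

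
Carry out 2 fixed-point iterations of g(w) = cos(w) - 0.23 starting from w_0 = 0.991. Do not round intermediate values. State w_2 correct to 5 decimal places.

w_1 = g(0.991000) = 0.317854
w_2 = g(0.317854) = 0.719908

0.71991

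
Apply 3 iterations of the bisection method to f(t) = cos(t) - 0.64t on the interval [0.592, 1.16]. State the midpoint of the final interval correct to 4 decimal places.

0.9115

f(0.592000) = 0.450946, f(1.160000) = -0.343060 (opposite signs)
step 1: m = 0.876000, f(m) = 0.079589 > 0 → root in [0.876000, 1.160000]
step 2: m = 1.018000, f(m) = -0.126451 < 0 → root in [0.876000, 1.018000]
step 3: m = 0.947000, f(m) = -0.021959 < 0 → root in [0.876000, 0.947000]
Midpoint of [0.876000, 0.947000] = 0.911500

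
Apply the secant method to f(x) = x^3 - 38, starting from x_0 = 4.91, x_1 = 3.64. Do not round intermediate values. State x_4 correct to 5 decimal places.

3.36217

f(x_0) = 80.370771, f(x_1) = 10.228544
x_2 = 3.640000 - (10.228544)·(3.640000 - 4.910000)/(10.228544 - (80.370771)) = 3.454801; f(x_2) = 3.235305
x_3 = 3.454801 - (3.235305)·(3.454801 - 3.640000)/(3.235305 - (10.228544)) = 3.369122; f(x_3) = 0.242853
x_4 = 3.369122 - (0.242853)·(3.369122 - 3.454801)/(0.242853 - (3.235305)) = 3.362169; f(x_4) = 0.006561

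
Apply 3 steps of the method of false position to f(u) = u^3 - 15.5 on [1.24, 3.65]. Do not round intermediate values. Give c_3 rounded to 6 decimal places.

f(1.240000) = -13.593376, f(3.650000) = 33.127125
step 1: c = 1.941192, f(c) = -8.185150 < 0 → new bracket [1.941192, 3.650000]
step 2: c = 2.279756, f(c) = -3.651454 < 0 → new bracket [2.279756, 3.650000]
step 3: c = 2.415797, f(c) = -1.401234 < 0 → new bracket [2.415797, 3.650000]

2.415797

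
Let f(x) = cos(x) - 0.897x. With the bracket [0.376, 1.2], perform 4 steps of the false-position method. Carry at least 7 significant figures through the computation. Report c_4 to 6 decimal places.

False-position update: c = (a·f(b) − b·f(a))/(f(b) − f(a)); replace the endpoint whose sign matches f(c).
f(0.376000) = 0.592869, f(1.200000) = -0.714042
step 1: c = 0.749800, f(c) = 0.059254 > 0 → new bracket [0.749800, 1.200000]
step 2: c = 0.784297, f(c) = 0.004371 > 0 → new bracket [0.784297, 1.200000]
step 3: c = 0.786826, f(c) = 0.000314 > 0 → new bracket [0.786826, 1.200000]
step 4: c = 0.787007, f(c) = 0.000022 > 0 → new bracket [0.787007, 1.200000]

0.787007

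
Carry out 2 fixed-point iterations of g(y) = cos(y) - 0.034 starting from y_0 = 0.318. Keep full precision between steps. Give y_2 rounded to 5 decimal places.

y_1 = g(0.318000) = 0.915863
y_2 = g(0.915863) = 0.575107

0.57511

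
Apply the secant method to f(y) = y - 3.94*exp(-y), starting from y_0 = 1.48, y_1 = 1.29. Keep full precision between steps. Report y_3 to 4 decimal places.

f(y_0) = 0.583108, f(y_1) = 0.205433
y_2 = 1.290000 - (0.205433)·(1.290000 - 1.480000)/(0.205433 - (0.583108)) = 1.186651; f(y_2) = -0.016002
y_3 = 1.186651 - (-0.016002)·(1.186651 - 1.290000)/(-0.016002 - (0.205433)) = 1.194119; f(y_3) = 0.000415

1.1941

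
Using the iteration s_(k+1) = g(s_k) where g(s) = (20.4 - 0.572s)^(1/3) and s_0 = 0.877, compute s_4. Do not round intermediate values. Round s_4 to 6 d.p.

2.662629

s_1 = g(0.877000) = 2.709811
s_2 = g(2.709811) = 2.661360
s_3 = g(2.661360) = 2.662664
s_4 = g(2.662664) = 2.662629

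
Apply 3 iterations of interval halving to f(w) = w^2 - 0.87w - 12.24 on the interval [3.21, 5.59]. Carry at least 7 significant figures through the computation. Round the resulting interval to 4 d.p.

[3.8050, 4.1025]

f(3.210000) = -4.728600, f(5.590000) = 14.144800 (opposite signs)
step 1: m = 4.400000, f(m) = 3.292000 > 0 → root in [3.210000, 4.400000]
step 2: m = 3.805000, f(m) = -1.072325 < 0 → root in [3.805000, 4.400000]
step 3: m = 4.102500, f(m) = 1.021331 > 0 → root in [3.805000, 4.102500]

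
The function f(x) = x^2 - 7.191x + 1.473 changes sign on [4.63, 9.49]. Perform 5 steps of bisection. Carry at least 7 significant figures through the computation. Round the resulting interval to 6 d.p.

[6.908125, 7.060000]

f(4.630000) = -10.384430, f(9.490000) = 23.290510 (opposite signs)
step 1: m = 7.060000, f(m) = 0.548140 > 0 → root in [4.630000, 7.060000]
step 2: m = 5.845000, f(m) = -6.394370 < 0 → root in [5.845000, 7.060000]
step 3: m = 6.452500, f(m) = -3.292171 < 0 → root in [6.452500, 7.060000]
step 4: m = 6.756250, f(m) = -1.464280 < 0 → root in [6.756250, 7.060000]
step 5: m = 6.908125, f(m) = -0.481136 < 0 → root in [6.908125, 7.060000]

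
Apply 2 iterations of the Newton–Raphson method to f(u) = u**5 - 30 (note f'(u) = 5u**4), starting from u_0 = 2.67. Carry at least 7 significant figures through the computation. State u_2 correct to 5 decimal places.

u_0 = 2.670000: f = 105.692645, f' = 254.106076 → u_1 = 2.670000 - (105.692645)/(254.106076) = 2.254061
u_1 = 2.254061: f = 28.187307, f' = 129.072170 → u_2 = 2.254061 - (28.187307)/(129.072170) = 2.035677

2.03568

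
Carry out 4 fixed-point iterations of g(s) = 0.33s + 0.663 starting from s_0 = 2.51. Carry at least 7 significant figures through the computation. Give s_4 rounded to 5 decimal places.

s_1 = g(2.510000) = 1.491300
s_2 = g(1.491300) = 1.155129
s_3 = g(1.155129) = 1.044193
s_4 = g(1.044193) = 1.007584

1.00758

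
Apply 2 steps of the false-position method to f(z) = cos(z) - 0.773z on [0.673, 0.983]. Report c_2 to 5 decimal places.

False-position update: c = (a·f(b) − b·f(a))/(f(b) − f(a)); replace the endpoint whose sign matches f(c).
f(0.673000) = 0.261726, f(0.983000) = -0.205330
step 1: c = 0.846716, f(c) = 0.007936 > 0 → new bracket [0.846716, 0.983000]
step 2: c = 0.851787, f(c) = 0.000208 > 0 → new bracket [0.851787, 0.983000]

0.85179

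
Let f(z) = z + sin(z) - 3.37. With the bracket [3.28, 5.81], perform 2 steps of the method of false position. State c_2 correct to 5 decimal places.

f(3.280000) = -0.227966, f(5.810000) = 1.984276
step 1: c = 3.540710, f(c) = -0.217895 < 0 → new bracket [3.540710, 5.810000]
step 2: c = 3.765246, f(c) = -0.188759 < 0 → new bracket [3.765246, 5.810000]

3.76525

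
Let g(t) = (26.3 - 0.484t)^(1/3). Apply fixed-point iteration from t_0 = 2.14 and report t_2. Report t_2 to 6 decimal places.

2.919324

t_1 = g(2.140000) = 2.934284
t_2 = g(2.934284) = 2.919324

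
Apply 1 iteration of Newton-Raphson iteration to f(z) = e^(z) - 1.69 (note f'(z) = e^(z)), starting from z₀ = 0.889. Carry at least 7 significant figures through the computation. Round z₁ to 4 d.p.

0.5837

z_0 = 0.889000: f = 0.742696, f' = 2.432696 → z_1 = 0.889000 - (0.742696)/(2.432696) = 0.583703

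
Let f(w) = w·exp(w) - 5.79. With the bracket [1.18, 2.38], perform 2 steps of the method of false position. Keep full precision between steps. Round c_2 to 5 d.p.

1.34557

f(1.180000) = -1.949838, f(2.380000) = 19.925669
step 1: c = 1.286960, f(c) = -1.128939 < 0 → new bracket [1.286960, 2.380000]
step 2: c = 1.345568, f(c) = -0.622521 < 0 → new bracket [1.345568, 2.380000]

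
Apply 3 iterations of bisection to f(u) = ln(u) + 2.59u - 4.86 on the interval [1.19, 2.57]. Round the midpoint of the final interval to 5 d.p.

1.62125

f(1.190000) = -1.603947, f(2.570000) = 2.740206 (opposite signs)
step 1: m = 1.880000, f(m) = 0.640472 > 0 → root in [1.190000, 1.880000]
step 2: m = 1.535000, f(m) = -0.455820 < 0 → root in [1.535000, 1.880000]
step 3: m = 1.707500, f(m) = 0.097455 > 0 → root in [1.535000, 1.707500]
Midpoint of [1.535000, 1.707500] = 1.621250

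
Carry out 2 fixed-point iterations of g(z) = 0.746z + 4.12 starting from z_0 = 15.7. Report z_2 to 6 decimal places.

z_1 = g(15.700000) = 15.832200
z_2 = g(15.832200) = 15.930821

15.930821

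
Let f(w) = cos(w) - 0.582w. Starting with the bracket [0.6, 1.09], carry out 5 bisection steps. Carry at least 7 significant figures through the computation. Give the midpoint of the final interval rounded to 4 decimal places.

f(0.600000) = 0.476136, f(1.090000) = -0.171895 (opposite signs)
step 1: m = 0.845000, f(m) = 0.171941 > 0 → root in [0.845000, 1.090000]
step 2: m = 0.967500, f(m) = 0.004275 > 0 → root in [0.967500, 1.090000]
step 3: m = 1.028750, f(m) = -0.082842 < 0 → root in [0.967500, 1.028750]
step 4: m = 0.998125, f(m) = -0.039030 < 0 → root in [0.967500, 0.998125]
step 5: m = 0.982813, f(m) = -0.017312 < 0 → root in [0.967500, 0.982813]
Midpoint of [0.967500, 0.982813] = 0.975156

0.9752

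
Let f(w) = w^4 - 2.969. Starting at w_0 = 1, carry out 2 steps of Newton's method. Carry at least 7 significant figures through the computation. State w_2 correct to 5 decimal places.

1.34256

f'(w) = 4w^3
w_0 = 1.000000: f = -1.969000, f' = 4.000000 → w_1 = 1.000000 - (-1.969000)/(4.000000) = 1.492250
w_1 = 1.492250: f = 1.989683, f' = 13.291829 → w_2 = 1.492250 - (1.989683)/(13.291829) = 1.342558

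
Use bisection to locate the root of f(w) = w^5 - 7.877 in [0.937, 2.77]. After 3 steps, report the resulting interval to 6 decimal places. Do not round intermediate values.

f(0.937000) = -7.154733, f(2.770000) = 155.202303 (opposite signs)
step 1: m = 1.853500, f(m) = 13.998750 > 0 → root in [0.937000, 1.853500]
step 2: m = 1.395250, f(m) = -2.589381 < 0 → root in [1.395250, 1.853500]
step 3: m = 1.624375, f(m) = 3.432190 > 0 → root in [1.395250, 1.624375]

[1.395250, 1.624375]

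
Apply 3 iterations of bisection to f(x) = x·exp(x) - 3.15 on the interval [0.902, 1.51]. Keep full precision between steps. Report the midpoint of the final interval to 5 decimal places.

f(0.902000) = -0.926996, f(1.510000) = 3.685363 (opposite signs)
step 1: m = 1.206000, f(m) = 0.878158 > 0 → root in [0.902000, 1.206000]
step 2: m = 1.054000, f(m) = -0.125964 < 0 → root in [1.054000, 1.206000]
step 3: m = 1.130000, f(m) = 0.348092 > 0 → root in [1.054000, 1.130000]
Midpoint of [1.054000, 1.130000] = 1.092000

1.09200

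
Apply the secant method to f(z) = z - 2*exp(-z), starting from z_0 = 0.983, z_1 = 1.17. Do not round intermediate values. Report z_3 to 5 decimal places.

Secant update: z_(k+1) = z_k − f(z_k)·(z_k − z_(k-1))/(f(z_k) − f(z_(k-1))).
f(z_0) = 0.234626, f(z_1) = 0.549266
z_2 = 1.170000 - (0.549266)·(1.170000 - 0.983000)/(0.549266 - (0.234626)) = 0.843554; f(z_2) = -0.016803
z_3 = 0.843554 - (-0.016803)·(0.843554 - 1.170000)/(-0.016803 - (0.549266)) = 0.853245; f(z_3) = 0.001184

0.85324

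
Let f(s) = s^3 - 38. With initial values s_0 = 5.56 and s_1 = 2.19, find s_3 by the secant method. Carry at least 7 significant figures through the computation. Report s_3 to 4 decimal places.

3.6771

f(s_0) = 133.879616, f(s_1) = -27.496541
s_2 = 2.190000 - (-27.496541)·(2.190000 - 5.560000)/(-27.496541 - (133.879616)) = 2.764207; f(s_2) = -16.879132
s_3 = 2.764207 - (-16.879132)·(2.764207 - 2.190000)/(-16.879132 - (-27.496541)) = 3.677059; f(s_3) = 11.716632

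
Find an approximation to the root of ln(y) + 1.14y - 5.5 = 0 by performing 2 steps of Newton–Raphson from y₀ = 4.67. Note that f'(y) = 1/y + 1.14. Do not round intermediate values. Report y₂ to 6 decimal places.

y_0 = 4.670000: f = 1.364959, f' = 1.354133 → y_1 = 4.670000 - (1.364959)/(1.354133) = 3.662005
y_1 = 3.662005: f = -0.027304, f' = 1.413074 → y_2 = 3.662005 - (-0.027304)/(1.413074) = 3.681327

3.681327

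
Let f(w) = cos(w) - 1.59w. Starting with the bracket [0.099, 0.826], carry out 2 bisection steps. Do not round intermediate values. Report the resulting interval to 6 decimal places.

f(0.099000) = 0.837694, f(0.826000) = -0.635518 (opposite signs)
step 1: m = 0.462500, f(m) = 0.159565 > 0 → root in [0.462500, 0.826000]
step 2: m = 0.644250, f(m) = -0.224807 < 0 → root in [0.462500, 0.644250]

[0.462500, 0.644250]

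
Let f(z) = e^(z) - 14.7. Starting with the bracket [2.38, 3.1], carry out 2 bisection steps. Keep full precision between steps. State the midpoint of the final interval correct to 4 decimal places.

f(2.380000) = -3.895097, f(3.100000) = 7.497951 (opposite signs)
step 1: m = 2.740000, f(m) = 0.786985 > 0 → root in [2.380000, 2.740000]
step 2: m = 2.560000, f(m) = -1.764183 < 0 → root in [2.560000, 2.740000]
Midpoint of [2.560000, 2.740000] = 2.650000

2.6500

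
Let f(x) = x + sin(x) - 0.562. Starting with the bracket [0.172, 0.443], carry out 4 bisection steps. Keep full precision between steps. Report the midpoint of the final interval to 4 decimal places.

f(0.172000) = -0.218847, f(0.443000) = 0.309652 (opposite signs)
step 1: m = 0.307500, f(m) = 0.048177 > 0 → root in [0.172000, 0.307500]
step 2: m = 0.239750, f(m) = -0.084790 < 0 → root in [0.239750, 0.307500]
step 3: m = 0.273625, f(m) = -0.018152 < 0 → root in [0.273625, 0.307500]
step 4: m = 0.290563, f(m) = 0.015054 > 0 → root in [0.273625, 0.290563]
Midpoint of [0.273625, 0.290563] = 0.282094

0.2821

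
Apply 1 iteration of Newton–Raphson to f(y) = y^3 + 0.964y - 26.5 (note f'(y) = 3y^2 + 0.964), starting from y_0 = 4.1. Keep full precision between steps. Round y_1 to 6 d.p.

Newton update: y ← y − f(y)/f'(y).
y_0 = 4.100000: f = 46.373400, f' = 51.394000 → y_1 = 4.100000 - (46.373400)/(51.394000) = 3.197688

3.197688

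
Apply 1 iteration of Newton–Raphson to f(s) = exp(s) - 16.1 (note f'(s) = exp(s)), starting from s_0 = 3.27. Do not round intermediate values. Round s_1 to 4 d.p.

2.8819

s_0 = 3.270000: f = 10.211339, f' = 26.311339 → s_1 = 3.270000 - (10.211339)/(26.311339) = 2.881903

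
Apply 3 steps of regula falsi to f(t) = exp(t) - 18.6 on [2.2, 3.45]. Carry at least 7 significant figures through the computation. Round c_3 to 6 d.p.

2.911784

False-position update: c = (a·f(b) − b·f(a))/(f(b) − f(a)); replace the endpoint whose sign matches f(c).
f(2.200000) = -9.574987, f(3.450000) = 12.900392
step 1: c = 2.732526, f(c) = -3.228327 < 0 → new bracket [2.732526, 3.450000]
step 2: c = 2.876136, f(c) = -0.854428 < 0 → new bracket [2.876136, 3.450000]
step 3: c = 2.911784, f(c) = -0.210432 < 0 → new bracket [2.911784, 3.450000]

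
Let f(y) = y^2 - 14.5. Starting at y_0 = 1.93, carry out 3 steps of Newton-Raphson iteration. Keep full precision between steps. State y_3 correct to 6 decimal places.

3.808889

f'(y) = 2y
y_0 = 1.930000: f = -10.775100, f' = 3.860000 → y_1 = 1.930000 - (-10.775100)/(3.860000) = 4.721477
y_1 = 4.721477: f = 7.792342, f' = 9.442953 → y_2 = 4.721477 - (7.792342)/(9.442953) = 3.896275
y_2 = 3.896275: f = 0.680958, f' = 7.792550 → y_3 = 3.896275 - (0.680958)/(7.792550) = 3.808889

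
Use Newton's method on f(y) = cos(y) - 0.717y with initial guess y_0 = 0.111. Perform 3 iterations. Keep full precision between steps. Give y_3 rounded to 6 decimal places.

Newton update: y ← y − f(y)/f'(y).
f'(y) = -sin(y) - 0.717
y_0 = 0.111000: f = 0.914259, f' = -0.827772 → y_1 = 0.111000 - (0.914259)/(-0.827772) = 1.215481
y_1 = 1.215481: f = -0.523614, f' = -1.654537 → y_2 = 1.215481 - (-0.523614)/(-1.654537) = 0.899009
y_2 = 0.899009: f = -0.022204, f' = -1.499711 → y_3 = 0.899009 - (-0.022204)/(-1.499711) = 0.884204

0.884204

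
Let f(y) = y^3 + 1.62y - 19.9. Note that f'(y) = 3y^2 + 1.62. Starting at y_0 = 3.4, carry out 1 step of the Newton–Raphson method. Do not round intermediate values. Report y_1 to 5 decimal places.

y_0 = 3.400000: f = 24.912000, f' = 36.300000 → y_1 = 3.400000 - (24.912000)/(36.300000) = 2.713719

2.71372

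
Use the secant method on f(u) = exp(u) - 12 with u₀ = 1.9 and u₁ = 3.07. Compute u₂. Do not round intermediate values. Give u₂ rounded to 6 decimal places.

f(u_0) = -5.314106, f(u_1) = 9.541903
u_2 = 3.070000 - (9.541903)·(3.070000 - 1.900000)/(9.541903 - (-5.314106)) = 2.318518; f(u_2) = -1.839397

2.318518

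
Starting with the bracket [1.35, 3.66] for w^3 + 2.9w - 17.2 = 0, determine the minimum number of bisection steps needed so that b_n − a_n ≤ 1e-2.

8

Initial width b − a = 3.66 − 1.35 = 2.310000.
After n steps the width is (b−a)/2^n; need (b−a)/2^n ≤ 1e-2.
So n ≥ log₂(2.310000/1e-2) = log₂(231.0000) ≈ 7.8517.
Hence n = 8.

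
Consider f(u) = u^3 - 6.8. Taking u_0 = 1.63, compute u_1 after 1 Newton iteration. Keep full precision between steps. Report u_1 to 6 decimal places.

1.939791

f'(u) = 3u^2
u_0 = 1.630000: f = -2.469253, f' = 7.970700 → u_1 = 1.630000 - (-2.469253)/(7.970700) = 1.939791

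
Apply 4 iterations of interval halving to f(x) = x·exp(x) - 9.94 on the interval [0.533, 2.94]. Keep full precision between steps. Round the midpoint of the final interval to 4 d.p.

1.8117

f(0.533000) = -9.031748, f(2.940000) = 45.672588 (opposite signs)
step 1: m = 1.736500, f(m) = -0.081130 < 0 → root in [1.736500, 2.940000]
step 2: m = 2.338250, f(m) = 14.291484 > 0 → root in [1.736500, 2.338250]
step 3: m = 2.037375, f(m) = 5.687579 > 0 → root in [1.736500, 2.037375]
step 4: m = 1.886937, f(m) = 2.512142 > 0 → root in [1.736500, 1.886937]
Midpoint of [1.736500, 1.886937] = 1.811719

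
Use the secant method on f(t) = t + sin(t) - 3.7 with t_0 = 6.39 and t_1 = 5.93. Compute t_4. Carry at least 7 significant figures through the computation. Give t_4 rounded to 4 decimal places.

4.7105

f(t_0) = 2.796612, f(t_1) = 1.884112
t_2 = 5.930000 - (1.884112)·(5.930000 - 6.390000)/(1.884112 - (2.796612)) = 4.980201; f(t_2) = 0.315849
t_3 = 4.980201 - (0.315849)·(4.980201 - 5.930000)/(0.315849 - (1.884112)) = 4.788911; f(t_3) = 0.091838
t_4 = 4.788911 - (0.091838)·(4.788911 - 4.980201)/(0.091838 - (0.315849)) = 4.710488; f(t_4) = 0.010490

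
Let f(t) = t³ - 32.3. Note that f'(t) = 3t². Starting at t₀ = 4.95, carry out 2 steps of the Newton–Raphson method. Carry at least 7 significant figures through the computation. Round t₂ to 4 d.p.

t_0 = 4.950000: f = 88.987375, f' = 73.507500 → t_1 = 4.950000 - (88.987375)/(73.507500) = 3.739411
t_1 = 3.739411: f = 19.988909, f' = 41.949583 → t_2 = 3.739411 - (19.988909)/(41.949583) = 3.262913

3.2629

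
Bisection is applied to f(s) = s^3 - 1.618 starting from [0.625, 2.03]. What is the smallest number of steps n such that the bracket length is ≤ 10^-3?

Initial width b − a = 2.03 − 0.625 = 1.405000.
After n steps the width is (b−a)/2^n; need (b−a)/2^n ≤ 10^-3.
So n ≥ log₂(1.405000/10^-3) = log₂(1405.0000) ≈ 10.4564.
Hence n = 11.

11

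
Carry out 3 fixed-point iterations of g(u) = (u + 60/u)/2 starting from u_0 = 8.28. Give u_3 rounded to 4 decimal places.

7.7460

u_1 = g(8.280000) = 7.763188
u_2 = g(7.763188) = 7.745986
u_3 = g(7.745986) = 7.745967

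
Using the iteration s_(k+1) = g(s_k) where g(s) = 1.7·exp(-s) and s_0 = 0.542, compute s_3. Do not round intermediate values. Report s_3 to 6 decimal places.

0.903139

s_1 = g(0.542000) = 0.988693
s_2 = g(0.988693) = 0.632507
s_3 = g(0.632507) = 0.903139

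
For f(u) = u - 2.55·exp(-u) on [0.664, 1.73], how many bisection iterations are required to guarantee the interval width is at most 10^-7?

Initial width b − a = 1.73 − 0.664 = 1.066000.
After n steps the width is (b−a)/2^n; need (b−a)/2^n ≤ 10^-7.
So n ≥ log₂(1.066000/10^-7) = log₂(10660000.0000) ≈ 23.3457.
Hence n = 24.

24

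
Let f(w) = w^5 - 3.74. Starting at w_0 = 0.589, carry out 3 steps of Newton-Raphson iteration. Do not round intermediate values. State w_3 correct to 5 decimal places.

f'(w) = 5w^4
w_0 = 0.589000: f = -3.669111, f' = 0.601771 → w_1 = 0.589000 - (-3.669111)/(0.601771) = 6.686190
w_1 = 6.686190: f = 13358.937789, f' = 9992.744920 → w_2 = 6.686190 - (13358.937789)/(9992.744920) = 5.349326
w_2 = 5.349326: f = 4376.474376, f' = 4094.174013 → w_3 = 5.349326 - (4376.474376)/(4094.174013) = 4.280374

4.28037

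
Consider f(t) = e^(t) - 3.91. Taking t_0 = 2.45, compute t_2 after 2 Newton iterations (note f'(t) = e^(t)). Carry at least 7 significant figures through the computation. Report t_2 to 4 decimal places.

1.4419

t_0 = 2.450000: f = 7.678347, f' = 11.588347 → t_1 = 2.450000 - (7.678347)/(11.588347) = 1.787408
t_1 = 1.787408: f = 2.063947, f' = 5.973947 → t_2 = 1.787408 - (2.063947)/(5.973947) = 1.441917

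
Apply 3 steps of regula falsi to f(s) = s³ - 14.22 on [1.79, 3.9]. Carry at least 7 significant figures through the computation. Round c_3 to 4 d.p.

2.3651

f(1.790000) = -8.484661, f(3.900000) = 45.099000
step 1: c = 2.124106, f(c) = -4.636400 < 0 → new bracket [2.124106, 3.900000]
step 2: c = 2.289657, f(c) = -2.216400 < 0 → new bracket [2.289657, 3.900000]
step 3: c = 2.365091, f(c) = -0.990499 < 0 → new bracket [2.365091, 3.900000]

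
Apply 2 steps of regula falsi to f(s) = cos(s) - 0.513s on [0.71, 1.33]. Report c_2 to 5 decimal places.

False-position update: c = (a·f(b) − b·f(a))/(f(b) − f(a)); replace the endpoint whose sign matches f(c).
f(0.710000) = 0.394132, f(1.330000) = -0.443814
step 1: c = 1.001620, f(c) = 0.025107 > 0 → new bracket [1.001620, 1.330000]
step 2: c = 1.019202, f(c) = 0.001195 > 0 → new bracket [1.019202, 1.330000]

1.01920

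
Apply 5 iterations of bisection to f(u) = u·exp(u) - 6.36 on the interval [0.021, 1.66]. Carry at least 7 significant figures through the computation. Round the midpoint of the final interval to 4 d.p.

1.4807

f(0.021000) = -6.338554, f(1.660000) = 2.370456 (opposite signs)
step 1: m = 0.840500, f(m) = -4.412120 < 0 → root in [0.840500, 1.660000]
step 2: m = 1.250250, f(m) = -1.995108 < 0 → root in [1.250250, 1.660000]
step 3: m = 1.455125, f(m) = -0.124762 < 0 → root in [1.455125, 1.660000]
step 4: m = 1.557562, f(m) = 1.034116 > 0 → root in [1.455125, 1.557562]
step 5: m = 1.506344, f(m) = 0.433927 > 0 → root in [1.455125, 1.506344]
Midpoint of [1.455125, 1.506344] = 1.480734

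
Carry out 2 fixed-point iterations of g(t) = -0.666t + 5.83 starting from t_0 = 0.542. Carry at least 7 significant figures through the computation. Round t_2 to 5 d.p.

2.18763

t_1 = g(0.542000) = 5.469028
t_2 = g(5.469028) = 2.187627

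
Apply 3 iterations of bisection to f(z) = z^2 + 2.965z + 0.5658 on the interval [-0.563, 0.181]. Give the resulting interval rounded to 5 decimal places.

f(-0.563000) = -0.786526, f(0.181000) = 1.135226 (opposite signs)
step 1: m = -0.191000, f(m) = 0.035966 > 0 → root in [-0.563000, -0.191000]
step 2: m = -0.377000, f(m) = -0.409876 < 0 → root in [-0.377000, -0.191000]
step 3: m = -0.284000, f(m) = -0.195604 < 0 → root in [-0.284000, -0.191000]

[-0.28400, -0.19100]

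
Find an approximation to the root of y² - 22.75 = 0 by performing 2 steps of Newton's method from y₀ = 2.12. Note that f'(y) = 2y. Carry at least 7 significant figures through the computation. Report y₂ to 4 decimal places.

y_0 = 2.120000: f = -18.255600, f' = 4.240000 → y_1 = 2.120000 - (-18.255600)/(4.240000) = 6.425566
y_1 = 6.425566: f = 18.537899, f' = 12.851132 → y_2 = 6.425566 - (18.537899)/(12.851132) = 4.983055

4.9831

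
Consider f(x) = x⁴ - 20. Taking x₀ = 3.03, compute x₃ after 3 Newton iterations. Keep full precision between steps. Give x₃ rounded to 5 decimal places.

Newton update: x ← x − f(x)/f'(x).
f'(x) = 4x³
x_0 = 3.030000: f = 64.288925, f' = 111.272508 → x_1 = 3.030000 - (64.288925)/(111.272508) = 2.452239
x_1 = 2.452239: f = 16.161890, f' = 58.985917 → x_2 = 2.452239 - (16.161890)/(58.985917) = 2.178243
x_2 = 2.178243: f = 2.512589, f' = 41.340819 → x_3 = 2.178243 - (2.512589)/(41.340819) = 2.117466

2.11747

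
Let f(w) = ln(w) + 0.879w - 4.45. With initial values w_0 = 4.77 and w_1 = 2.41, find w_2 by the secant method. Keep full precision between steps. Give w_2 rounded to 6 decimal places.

f(w_0) = 1.305176, f(w_1) = -1.451983
w_2 = 2.410000 - (-1.451983)·(2.410000 - 4.770000)/(-1.451983 - (1.305176)) = 3.652830; f(w_2) = 0.056340

3.652830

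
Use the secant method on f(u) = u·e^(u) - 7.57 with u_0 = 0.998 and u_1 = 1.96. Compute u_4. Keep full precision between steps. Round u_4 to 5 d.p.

1.57640

f(u_0) = -4.862575, f(u_1) = 6.344681
u_2 = 1.960000 - (6.344681)·(1.960000 - 0.998000)/(6.344681 - (-4.862575)) = 1.415390; f(u_2) = -1.741293
u_3 = 1.415390 - (-1.741293)·(1.415390 - 1.960000)/(-1.741293 - (6.344681)) = 1.532670; f(u_3) = -0.472931
u_4 = 1.532670 - (-0.472931)·(1.532670 - 1.415390)/(-0.472931 - (-1.741293)) = 1.576400; f(u_4) = 0.055854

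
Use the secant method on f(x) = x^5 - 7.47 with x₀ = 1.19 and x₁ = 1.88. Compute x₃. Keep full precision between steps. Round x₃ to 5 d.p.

f(x_0) = -5.083646, f(x_1) = 16.014929
x_2 = 1.880000 - (16.014929)·(1.880000 - 1.190000)/(16.014929 - (-5.083646)) = 1.356254; f(x_2) = -2.881142
x_3 = 1.356254 - (-2.881142)·(1.356254 - 1.880000)/(-2.881142 - (16.014929)) = 1.436111; f(x_3) = -1.361425

1.43611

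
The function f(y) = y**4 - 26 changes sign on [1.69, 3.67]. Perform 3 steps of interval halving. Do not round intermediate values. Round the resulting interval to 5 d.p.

f(1.690000) = -17.842693, f(3.670000) = 155.411267 (opposite signs)
step 1: m = 2.680000, f(m) = 25.586870 > 0 → root in [1.690000, 2.680000]
step 2: m = 2.185000, f(m) = -3.206776 < 0 → root in [2.185000, 2.680000]
step 3: m = 2.432500, f(m) = 9.011555 > 0 → root in [2.185000, 2.432500]

[2.18500, 2.43250]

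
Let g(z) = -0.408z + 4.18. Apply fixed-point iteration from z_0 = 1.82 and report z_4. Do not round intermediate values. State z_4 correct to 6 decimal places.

2.936918

z_1 = g(1.820000) = 3.437440
z_2 = g(3.437440) = 2.777524
z_3 = g(2.777524) = 3.046770
z_4 = g(3.046770) = 2.936918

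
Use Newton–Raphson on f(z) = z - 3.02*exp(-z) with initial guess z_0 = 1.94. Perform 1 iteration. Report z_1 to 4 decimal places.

0.8898

f'(z) = 1 + 3.02*exp(-z)
z_0 = 1.940000: f = 1.506014, f' = 1.433986 → z_1 = 1.940000 - (1.506014)/(1.433986) = 0.889771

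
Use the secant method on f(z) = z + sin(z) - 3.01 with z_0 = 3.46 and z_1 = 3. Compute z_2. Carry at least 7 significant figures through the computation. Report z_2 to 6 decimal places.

-7.353417

Secant update: z_(k+1) = z_k − f(z_k)·(z_k − z_(k-1))/(f(z_k) − f(z_(k-1))).
f(z_0) = 0.136946, f(z_1) = 0.131120
z_2 = 3.000000 - (0.131120)·(3.000000 - 3.460000)/(0.131120 - (0.136946)) = -7.353417; f(z_2) = -11.240728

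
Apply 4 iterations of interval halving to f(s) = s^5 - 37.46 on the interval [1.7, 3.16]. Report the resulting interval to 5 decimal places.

[1.97375, 2.06500]

f(1.700000) = -23.261430, f(3.160000) = 277.630575 (opposite signs)
step 1: m = 2.430000, f(m) = 47.268861 > 0 → root in [1.700000, 2.430000]
step 2: m = 2.065000, f(m) = 0.089165 > 0 → root in [1.700000, 2.065000]
step 3: m = 1.882500, f(m) = -13.818506 < 0 → root in [1.882500, 2.065000]
step 4: m = 1.973750, f(m) = -7.505594 < 0 → root in [1.973750, 2.065000]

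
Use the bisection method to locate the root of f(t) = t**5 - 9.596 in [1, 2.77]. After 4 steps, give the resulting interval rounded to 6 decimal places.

f(1.000000) = -8.596000, f(2.770000) = 153.483303 (opposite signs)
step 1: m = 1.885000, f(m) = 14.202894 > 0 → root in [1.000000, 1.885000]
step 2: m = 1.442500, f(m) = -3.350329 < 0 → root in [1.442500, 1.885000]
step 3: m = 1.663750, f(m) = 3.151950 > 0 → root in [1.442500, 1.663750]
step 4: m = 1.553125, f(m) = -0.558838 < 0 → root in [1.553125, 1.663750]

[1.553125, 1.663750]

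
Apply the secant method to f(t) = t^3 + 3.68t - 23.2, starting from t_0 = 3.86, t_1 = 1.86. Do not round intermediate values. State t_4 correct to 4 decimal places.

2.4216

f(t_0) = 48.517256, f(t_1) = -9.920344
t_2 = 1.860000 - (-9.920344)·(1.860000 - 3.860000)/(-9.920344 - (48.517256)) = 2.199519; f(t_2) = -4.464749
t_3 = 2.199519 - (-4.464749)·(2.199519 - 1.860000)/(-4.464749 - (-9.920344)) = 2.477375; f(t_3) = 1.121346
t_4 = 2.477375 - (1.121346)·(2.477375 - 2.199519)/(1.121346 - (-4.464749)) = 2.421598; f(t_4) = -0.087927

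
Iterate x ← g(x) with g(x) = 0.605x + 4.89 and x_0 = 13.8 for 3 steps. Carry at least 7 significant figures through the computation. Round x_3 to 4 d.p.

12.6943

x_1 = g(13.800000) = 13.239000
x_2 = g(13.239000) = 12.899595
x_3 = g(12.899595) = 12.694255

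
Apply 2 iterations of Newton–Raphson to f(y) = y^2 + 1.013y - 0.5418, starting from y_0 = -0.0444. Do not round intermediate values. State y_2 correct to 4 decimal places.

0.4055

Newton update: y ← y − f(y)/f'(y).
f'(y) = 2y + 1.013
y_0 = -0.044400: f = -0.584806, f' = 0.924200 → y_1 = -0.044400 - (-0.584806)/(0.924200) = 0.588370
y_1 = 0.588370: f = 0.400398, f' = 2.189740 → y_2 = 0.588370 - (0.400398)/(2.189740) = 0.405518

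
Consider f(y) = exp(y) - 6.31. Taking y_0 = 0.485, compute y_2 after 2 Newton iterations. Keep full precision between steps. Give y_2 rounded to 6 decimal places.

f'(y) = exp(y)
y_0 = 0.485000: f = -4.685825, f' = 1.624175 → y_1 = 0.485000 - (-4.685825)/(1.624175) = 3.370049
y_1 = 3.370049: f = 22.769961, f' = 29.079961 → y_2 = 3.370049 - (22.769961)/(29.079961) = 2.587037

2.587037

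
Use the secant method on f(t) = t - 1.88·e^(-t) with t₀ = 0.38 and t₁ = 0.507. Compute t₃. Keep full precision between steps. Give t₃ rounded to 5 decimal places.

0.82186

f(t_0) = -0.905659, f(t_1) = -0.625324
t_2 = 0.507000 - (-0.625324)·(0.507000 - 0.380000)/(-0.625324 - (-0.905659)) = 0.790289; f(t_2) = -0.062693
t_3 = 0.790289 - (-0.062693)·(0.790289 - 0.507000)/(-0.062693 - (-0.625324)) = 0.821855; f(t_3) = -0.004622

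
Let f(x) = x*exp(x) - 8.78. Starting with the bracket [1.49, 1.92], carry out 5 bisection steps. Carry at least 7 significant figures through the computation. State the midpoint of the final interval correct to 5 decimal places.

f(1.490000) = -2.168728, f(1.920000) = 4.316240 (opposite signs)
step 1: m = 1.705000, f(m) = 0.599863 > 0 → root in [1.490000, 1.705000]
step 2: m = 1.597500, f(m) = -0.887287 < 0 → root in [1.597500, 1.705000]
step 3: m = 1.651250, f(m) = -0.171220 < 0 → root in [1.651250, 1.705000]
step 4: m = 1.678125, f(m) = 0.207207 > 0 → root in [1.651250, 1.678125]
step 5: m = 1.664688, f(m) = 0.016245 > 0 → root in [1.651250, 1.664688]
Midpoint of [1.651250, 1.664688] = 1.657969

1.65797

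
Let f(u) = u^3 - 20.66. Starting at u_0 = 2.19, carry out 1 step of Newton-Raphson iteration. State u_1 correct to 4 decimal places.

Newton update: u ← u − f(u)/f'(u).
f'(u) = 3u^2
u_0 = 2.190000: f = -10.156541, f' = 14.388300 → u_1 = 2.190000 - (-10.156541)/(14.388300) = 2.895889

2.8959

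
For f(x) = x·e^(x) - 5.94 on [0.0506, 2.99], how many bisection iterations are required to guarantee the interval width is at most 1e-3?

Initial width b − a = 2.99 − 0.0506 = 2.939400.
After n steps the width is (b−a)/2^n; need (b−a)/2^n ≤ 1e-3.
So n ≥ log₂(2.939400/1e-3) = log₂(2939.4000) ≈ 11.5213.
Hence n = 12.

12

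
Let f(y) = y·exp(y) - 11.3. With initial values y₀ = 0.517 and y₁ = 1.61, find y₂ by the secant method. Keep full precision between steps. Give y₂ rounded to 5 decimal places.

2.10354

Secant update: y_(k+1) = y_k − f(y_k)·(y_k − y_(k-1))/(f(y_k) − f(y_(k-1))).
f(y_0) = -10.432997, f(y_1) = -3.245474
y_2 = 1.610000 - (-3.245474)·(1.610000 - 0.517000)/(-3.245474 - (-10.432997)) = 2.103536; f(y_2) = 5.938687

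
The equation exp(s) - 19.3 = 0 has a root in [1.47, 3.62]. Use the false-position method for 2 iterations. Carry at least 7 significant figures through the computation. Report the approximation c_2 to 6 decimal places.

2.798549

f(1.470000) = -14.950765, f(3.620000) = 18.037568
step 1: c = 2.444409, f(c) = -7.776257 < 0 → new bracket [2.444409, 3.620000]
step 2: c = 2.798549, f(c) = -2.879198 < 0 → new bracket [2.798549, 3.620000]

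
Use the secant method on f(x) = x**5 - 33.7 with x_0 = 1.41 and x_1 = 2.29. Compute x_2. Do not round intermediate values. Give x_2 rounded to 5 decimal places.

1.84119

f(x_0) = -28.126916, f(x_1) = 29.276339
x_2 = 2.290000 - (29.276339)·(2.290000 - 1.410000)/(29.276339 - (-28.126916)) = 1.841190; f(x_2) = -12.541126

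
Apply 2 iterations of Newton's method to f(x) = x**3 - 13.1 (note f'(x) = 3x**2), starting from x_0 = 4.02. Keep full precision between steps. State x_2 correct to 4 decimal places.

Newton update: x ← x − f(x)/f'(x).
x_0 = 4.020000: f = 51.864808, f' = 48.481200 → x_1 = 4.020000 - (51.864808)/(48.481200) = 2.950208
x_1 = 2.950208: f = 12.577801, f' = 26.111179 → x_2 = 2.950208 - (12.577801)/(26.111179) = 2.468506

2.4685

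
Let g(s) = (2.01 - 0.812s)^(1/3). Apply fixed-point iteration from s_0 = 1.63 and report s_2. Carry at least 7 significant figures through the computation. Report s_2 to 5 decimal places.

1.08963

s_1 = g(1.630000) = 0.882133
s_2 = g(0.882133) = 1.089629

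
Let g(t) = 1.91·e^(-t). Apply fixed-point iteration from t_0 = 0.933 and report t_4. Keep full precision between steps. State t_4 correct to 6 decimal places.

0.879273

t_1 = g(0.933000) = 0.751340
t_2 = g(0.751340) = 0.901012
t_3 = g(0.901012) = 0.775763
t_4 = g(0.775763) = 0.879273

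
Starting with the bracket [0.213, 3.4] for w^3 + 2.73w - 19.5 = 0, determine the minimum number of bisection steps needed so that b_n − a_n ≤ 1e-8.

Initial width b − a = 3.4 − 0.213 = 3.187000.
After n steps the width is (b−a)/2^n; need (b−a)/2^n ≤ 1e-8.
So n ≥ log₂(3.187000/1e-8) = log₂(318700000.0000) ≈ 28.2476.
Hence n = 29.

29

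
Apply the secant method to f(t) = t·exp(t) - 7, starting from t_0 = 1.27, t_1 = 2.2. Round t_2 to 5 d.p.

1.42028

f(t_0) = -2.477717, f(t_1) = 12.855030
t_2 = 2.200000 - (12.855030)·(2.200000 - 1.270000)/(12.855030 - (-2.477717)) = 1.420285; f(t_2) = -1.122438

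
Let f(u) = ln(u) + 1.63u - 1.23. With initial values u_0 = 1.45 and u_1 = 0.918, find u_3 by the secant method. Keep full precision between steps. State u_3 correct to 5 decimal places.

0.85261

f(u_0) = 1.505064, f(u_1) = 0.180782
u_2 = 0.918000 - (0.180782)·(0.918000 - 1.450000)/(0.180782 - (1.505064)) = 0.845375; f(u_2) = -0.020014
u_3 = 0.845375 - (-0.020014)·(0.845375 - 0.918000)/(-0.020014 - (0.180782)) = 0.852614; f(u_3) = 0.000312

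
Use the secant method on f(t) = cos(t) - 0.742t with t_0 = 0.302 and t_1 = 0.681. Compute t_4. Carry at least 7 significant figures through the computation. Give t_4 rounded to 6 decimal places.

f(t_0) = 0.730660, f(t_1) = 0.271642
t_2 = 0.681000 - (0.271642)·(0.681000 - 0.302000)/(0.271642 - (0.730660)) = 0.905288; f(t_2) = -0.054264
t_3 = 0.905288 - (-0.054264)·(0.905288 - 0.681000)/(-0.054264 - (0.271642)) = 0.867943; f(t_3) = 0.002383
t_4 = 0.867943 - (0.002383)·(0.867943 - 0.905288)/(0.002383 - (-0.054264)) = 0.869514; f(t_4) = 0.000018

0.869514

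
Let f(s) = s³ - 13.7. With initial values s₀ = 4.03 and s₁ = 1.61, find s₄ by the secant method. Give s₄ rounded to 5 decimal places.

Secant update: s_(k+1) = s_k − f(s_k)·(s_k − s_(k-1))/(f(s_k) − f(s_(k-1))).
f(s_0) = 51.750827, f(s_1) = -9.526719
s_2 = 1.610000 - (-9.526719)·(1.610000 - 4.030000)/(-9.526719 - (51.750827)) = 1.986233; f(s_2) = -5.864065
s_3 = 1.986233 - (-5.864065)·(1.986233 - 1.610000)/(-5.864065 - (-9.526719)) = 2.588599; f(s_3) = 3.645800
s_4 = 2.588599 - (3.645800)·(2.588599 - 1.986233)/(3.645800 - (-5.864065)) = 2.357670; f(s_4) = -0.594639

2.35767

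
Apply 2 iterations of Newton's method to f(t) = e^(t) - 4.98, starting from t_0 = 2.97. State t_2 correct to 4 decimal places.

f'(t) = e^(t)
t_0 = 2.970000: f = 14.511920, f' = 19.491920 → t_1 = 2.970000 - (14.511920)/(19.491920) = 2.225490
t_1 = 2.225490: f = 4.278023, f' = 9.258023 → t_2 = 2.225490 - (4.278023)/(9.258023) = 1.763402

1.7634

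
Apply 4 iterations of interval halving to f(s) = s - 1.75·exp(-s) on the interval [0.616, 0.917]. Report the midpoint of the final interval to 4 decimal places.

f(0.616000) = -0.329176, f(0.917000) = 0.217496 (opposite signs)
step 1: m = 0.766500, f(m) = -0.046614 < 0 → root in [0.766500, 0.917000]
step 2: m = 0.841750, f(m) = 0.087578 > 0 → root in [0.766500, 0.841750]
step 3: m = 0.804125, f(m) = 0.021036 > 0 → root in [0.766500, 0.804125]
step 4: m = 0.785312, f(m) = -0.012648 < 0 → root in [0.785312, 0.804125]
Midpoint of [0.785312, 0.804125] = 0.794719

0.7947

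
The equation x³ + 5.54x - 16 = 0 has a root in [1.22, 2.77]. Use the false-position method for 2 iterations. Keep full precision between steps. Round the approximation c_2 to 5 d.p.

f(1.220000) = -7.425352, f(2.770000) = 20.599733
step 1: c = 1.630678, f(c) = -2.629886 < 0 → new bracket [1.630678, 2.770000]
step 2: c = 1.759664, f(c) = -0.802808 < 0 → new bracket [1.759664, 2.770000]

1.75966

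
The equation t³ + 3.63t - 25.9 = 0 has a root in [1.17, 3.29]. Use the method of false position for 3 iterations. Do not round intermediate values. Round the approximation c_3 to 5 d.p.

2.53530

False-position update: c = (a·f(b) − b·f(a))/(f(b) − f(a)); replace the endpoint whose sign matches f(c).
f(1.170000) = -20.051287, f(3.290000) = 21.653989
step 1: c = 2.189265, f(c) = -7.460081 < 0 → new bracket [2.189265, 3.290000]
step 2: c = 2.471313, f(c) = -1.835861 < 0 → new bracket [2.471313, 3.290000]
step 3: c = 2.535298, f(c) = -0.400639 < 0 → new bracket [2.535298, 3.290000]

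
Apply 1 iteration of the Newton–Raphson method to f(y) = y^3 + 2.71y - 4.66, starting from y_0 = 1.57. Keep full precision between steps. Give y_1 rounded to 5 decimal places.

1.22713

f'(y) = 3y^2 + 2.71
y_0 = 1.570000: f = 3.464593, f' = 10.104700 → y_1 = 1.570000 - (3.464593)/(10.104700) = 1.227131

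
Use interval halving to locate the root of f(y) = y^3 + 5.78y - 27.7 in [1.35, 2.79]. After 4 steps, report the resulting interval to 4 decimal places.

[2.3400, 2.4300]

f(1.350000) = -17.436625, f(2.790000) = 10.143839 (opposite signs)
step 1: m = 2.070000, f(m) = -6.865657 < 0 → root in [2.070000, 2.790000]
step 2: m = 2.430000, f(m) = 0.694307 > 0 → root in [2.070000, 2.430000]
step 3: m = 2.250000, f(m) = -3.304375 < 0 → root in [2.250000, 2.430000]
step 4: m = 2.340000, f(m) = -1.361896 < 0 → root in [2.340000, 2.430000]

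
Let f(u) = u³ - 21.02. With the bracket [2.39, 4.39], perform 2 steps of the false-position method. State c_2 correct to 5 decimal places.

2.69097

f(2.390000) = -7.368081, f(4.390000) = 63.584519
step 1: c = 2.597690, f(c) = -3.490800 < 0 → new bracket [2.597690, 4.390000]
step 2: c = 2.690967, f(c) = -1.533883 < 0 → new bracket [2.690967, 4.390000]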